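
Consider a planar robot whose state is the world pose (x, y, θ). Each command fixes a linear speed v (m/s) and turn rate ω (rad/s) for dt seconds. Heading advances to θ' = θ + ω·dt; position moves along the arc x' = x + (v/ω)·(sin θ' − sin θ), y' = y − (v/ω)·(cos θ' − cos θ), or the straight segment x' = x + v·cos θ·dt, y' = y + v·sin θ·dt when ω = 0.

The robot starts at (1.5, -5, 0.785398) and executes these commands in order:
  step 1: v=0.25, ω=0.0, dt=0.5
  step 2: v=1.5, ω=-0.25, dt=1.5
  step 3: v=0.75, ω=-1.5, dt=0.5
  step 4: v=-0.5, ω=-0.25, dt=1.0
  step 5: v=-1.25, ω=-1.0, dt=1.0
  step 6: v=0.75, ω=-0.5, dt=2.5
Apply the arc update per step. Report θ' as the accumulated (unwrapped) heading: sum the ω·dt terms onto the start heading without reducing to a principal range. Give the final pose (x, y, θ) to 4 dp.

(1.7490, -3.7575, -2.8396)

step 1: θ'=0.7854 (straight) → pose (1.5884, -4.9116, 0.7854)
step 2: θ'=0.4104 (R=-6.0000) → pose (3.4372, -3.6525, 0.4104)
step 3: θ'=-0.3396 (R=-0.5000) → pose (3.8032, -3.6395, -0.3396)
step 4: θ'=-0.5896 (R=2.0000) → pose (3.3574, -3.4161, -0.5896)
step 5: θ'=-1.5896 (R=1.2500) → pose (2.8026, -2.3536, -1.5896)
step 6: θ'=-2.8396 (R=-1.5000) → pose (1.7490, -3.7575, -2.8396)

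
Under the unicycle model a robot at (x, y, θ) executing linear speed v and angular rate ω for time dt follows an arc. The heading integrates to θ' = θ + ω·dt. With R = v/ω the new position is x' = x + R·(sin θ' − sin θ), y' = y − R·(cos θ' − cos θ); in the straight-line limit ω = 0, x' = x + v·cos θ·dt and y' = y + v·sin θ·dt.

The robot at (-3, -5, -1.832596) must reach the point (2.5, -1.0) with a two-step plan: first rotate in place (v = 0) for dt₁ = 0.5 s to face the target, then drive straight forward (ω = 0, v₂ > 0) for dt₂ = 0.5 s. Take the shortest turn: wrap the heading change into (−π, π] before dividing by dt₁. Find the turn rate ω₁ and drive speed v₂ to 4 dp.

heading to target = atan2(-1−-5, 2.5−-3) = 0.6288
Δθ = wrap(0.6288 − -1.8326) = 2.4614; ω₁ = Δθ/dt₁ = 4.9228
distance = √((2.5−-3)² + (-1−-5)²) = 6.8007; v₂ = distance/dt₂ = 13.6015

ω₁ = 4.9228, v₂ = 13.6015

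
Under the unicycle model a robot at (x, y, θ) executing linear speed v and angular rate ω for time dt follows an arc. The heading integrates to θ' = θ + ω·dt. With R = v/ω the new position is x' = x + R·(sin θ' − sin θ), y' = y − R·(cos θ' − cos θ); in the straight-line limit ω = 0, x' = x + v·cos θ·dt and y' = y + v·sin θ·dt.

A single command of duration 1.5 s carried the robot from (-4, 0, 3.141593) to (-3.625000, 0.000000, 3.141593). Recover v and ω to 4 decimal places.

v = -0.2500, ω = 0.0000

Δθ = 3.141593 − 3.141593 = 0.000000
ω = Δθ/dt = 0.000000/1.5 = 0.0000
ω = 0 → v = (Δx·cos θ + Δy·sin θ)/dt = -0.2500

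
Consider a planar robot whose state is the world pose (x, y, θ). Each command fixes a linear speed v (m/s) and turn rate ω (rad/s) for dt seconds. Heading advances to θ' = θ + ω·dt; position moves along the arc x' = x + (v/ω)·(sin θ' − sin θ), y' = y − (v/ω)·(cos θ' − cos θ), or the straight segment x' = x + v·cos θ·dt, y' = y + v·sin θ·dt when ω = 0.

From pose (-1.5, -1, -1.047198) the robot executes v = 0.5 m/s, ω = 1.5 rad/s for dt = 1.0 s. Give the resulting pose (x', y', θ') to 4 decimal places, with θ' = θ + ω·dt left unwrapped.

(-1.0655, -1.1331, 0.4528)

θ' = -1.0472 + 1.5·1.0 = 0.4528
R = v/ω = 0.5/1.5 = 0.3333
x' = -1.5 + 0.3333·(sin 0.4528 − sin -1.0472) = -1.0655
y' = -1 − 0.3333·(cos 0.4528 − cos -1.0472) = -1.1331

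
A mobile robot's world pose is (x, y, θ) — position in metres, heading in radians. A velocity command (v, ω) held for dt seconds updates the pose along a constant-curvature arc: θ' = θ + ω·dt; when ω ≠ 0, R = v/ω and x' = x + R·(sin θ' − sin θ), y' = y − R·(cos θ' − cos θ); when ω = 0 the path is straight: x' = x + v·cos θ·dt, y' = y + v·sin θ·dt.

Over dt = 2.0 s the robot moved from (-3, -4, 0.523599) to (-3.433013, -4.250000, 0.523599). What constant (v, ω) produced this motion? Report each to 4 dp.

v = -0.2500, ω = 0.0000

Δθ = 0.523599 − 0.523599 = 0.000000
ω = Δθ/dt = 0.000000/2.0 = 0.0000
ω = 0 → v = (Δx·cos θ + Δy·sin θ)/dt = -0.2500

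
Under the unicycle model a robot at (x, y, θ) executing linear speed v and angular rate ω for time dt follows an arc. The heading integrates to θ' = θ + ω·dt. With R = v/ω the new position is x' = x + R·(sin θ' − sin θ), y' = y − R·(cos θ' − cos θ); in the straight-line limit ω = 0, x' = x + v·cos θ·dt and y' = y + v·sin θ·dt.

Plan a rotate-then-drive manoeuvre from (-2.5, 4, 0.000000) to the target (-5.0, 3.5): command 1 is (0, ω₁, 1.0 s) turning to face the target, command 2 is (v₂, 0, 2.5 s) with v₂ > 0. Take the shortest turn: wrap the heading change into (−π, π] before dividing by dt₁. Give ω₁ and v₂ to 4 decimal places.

ω₁ = -2.9442, v₂ = 1.0198

heading to target = atan2(3.5−4, -5−-2.5) = -2.9442
Δθ = wrap(-2.9442 − 0.0000) = -2.9442; ω₁ = Δθ/dt₁ = -2.9442
distance = √((-5−-2.5)² + (3.5−4)²) = 2.5495; v₂ = distance/dt₂ = 1.0198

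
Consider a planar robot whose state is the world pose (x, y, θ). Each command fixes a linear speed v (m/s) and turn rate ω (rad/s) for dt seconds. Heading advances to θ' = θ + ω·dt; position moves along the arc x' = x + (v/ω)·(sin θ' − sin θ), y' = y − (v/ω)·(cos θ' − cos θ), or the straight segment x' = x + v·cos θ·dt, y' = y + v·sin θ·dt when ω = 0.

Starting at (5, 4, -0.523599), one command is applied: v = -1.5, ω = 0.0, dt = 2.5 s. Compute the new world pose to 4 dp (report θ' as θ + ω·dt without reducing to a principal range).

θ' = -0.5236 + 0.0·2.5 = -0.5236
ω = 0 → straight: x' = 5 + -1.5·cos(-0.5236)·2.5 = 1.7524
y' = 4 + -1.5·sin(-0.5236)·2.5 = 5.8750

(1.7524, 5.8750, -0.5236)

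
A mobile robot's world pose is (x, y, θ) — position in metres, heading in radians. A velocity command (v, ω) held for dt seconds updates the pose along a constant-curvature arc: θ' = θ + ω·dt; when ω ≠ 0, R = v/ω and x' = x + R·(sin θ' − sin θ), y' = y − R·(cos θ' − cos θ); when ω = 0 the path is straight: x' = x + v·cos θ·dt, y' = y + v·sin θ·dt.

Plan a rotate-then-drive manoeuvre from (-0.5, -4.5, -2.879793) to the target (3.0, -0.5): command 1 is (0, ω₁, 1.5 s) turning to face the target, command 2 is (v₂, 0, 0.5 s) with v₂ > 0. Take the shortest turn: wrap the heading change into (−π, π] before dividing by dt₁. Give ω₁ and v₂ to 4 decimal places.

ω₁ = -1.7010, v₂ = 10.6301

heading to target = atan2(-0.5−-4.5, 3−-0.5) = 0.8520
Δθ = wrap(0.8520 − -2.8798) = -2.5514; ω₁ = Δθ/dt₁ = -1.7010
distance = √((3−-0.5)² + (-0.5−-4.5)²) = 5.3151; v₂ = distance/dt₂ = 10.6301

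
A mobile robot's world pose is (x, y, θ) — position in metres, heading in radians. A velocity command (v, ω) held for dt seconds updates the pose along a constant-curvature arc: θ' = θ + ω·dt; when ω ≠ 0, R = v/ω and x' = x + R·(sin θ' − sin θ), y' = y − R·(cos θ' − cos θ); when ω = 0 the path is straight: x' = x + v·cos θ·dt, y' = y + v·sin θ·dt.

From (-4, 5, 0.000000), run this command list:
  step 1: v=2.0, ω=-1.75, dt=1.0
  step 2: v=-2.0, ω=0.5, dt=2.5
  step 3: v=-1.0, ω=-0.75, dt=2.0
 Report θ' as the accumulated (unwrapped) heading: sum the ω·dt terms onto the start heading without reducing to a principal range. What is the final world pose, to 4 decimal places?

step 1: θ'=-1.7500 (R=-1.1429) → pose (-2.8754, 3.6534, -1.7500)
step 2: θ'=-0.5000 (R=-4.0000) → pose (-4.8937, 7.8767, -0.5000)
step 3: θ'=-2.0000 (R=1.3333) → pose (-5.4668, 9.6017, -2.0000)

(-5.4668, 9.6017, -2.0000)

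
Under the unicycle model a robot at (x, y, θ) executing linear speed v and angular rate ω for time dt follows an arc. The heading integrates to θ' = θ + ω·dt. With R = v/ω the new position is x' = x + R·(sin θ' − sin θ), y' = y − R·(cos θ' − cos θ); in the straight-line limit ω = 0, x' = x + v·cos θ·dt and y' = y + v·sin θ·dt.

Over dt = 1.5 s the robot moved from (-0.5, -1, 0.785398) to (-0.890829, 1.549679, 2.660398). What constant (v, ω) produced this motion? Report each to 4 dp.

Δθ = 2.660398 − 0.785398 = 1.875000
ω = Δθ/dt = 1.875000/1.5 = 1.2500
R = −Δy/(cos θ' − cos θ) = 1.6000
v = R·ω = 1.6000·1.2500 = 2.0000

v = 2.0000, ω = 1.2500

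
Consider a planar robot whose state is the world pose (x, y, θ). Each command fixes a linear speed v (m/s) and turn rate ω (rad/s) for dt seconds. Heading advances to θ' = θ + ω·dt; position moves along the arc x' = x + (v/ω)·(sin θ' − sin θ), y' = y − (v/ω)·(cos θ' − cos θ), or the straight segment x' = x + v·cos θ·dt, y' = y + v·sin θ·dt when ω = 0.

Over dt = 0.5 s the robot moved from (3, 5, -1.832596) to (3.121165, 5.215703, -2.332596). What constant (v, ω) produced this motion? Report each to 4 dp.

v = -0.5000, ω = -1.0000

Δθ = -2.332596 − -1.832596 = -0.500000
ω = Δθ/dt = -0.500000/0.5 = -1.0000
R = −Δy/(cos θ' − cos θ) = 0.5000
v = R·ω = 0.5000·-1.0000 = -0.5000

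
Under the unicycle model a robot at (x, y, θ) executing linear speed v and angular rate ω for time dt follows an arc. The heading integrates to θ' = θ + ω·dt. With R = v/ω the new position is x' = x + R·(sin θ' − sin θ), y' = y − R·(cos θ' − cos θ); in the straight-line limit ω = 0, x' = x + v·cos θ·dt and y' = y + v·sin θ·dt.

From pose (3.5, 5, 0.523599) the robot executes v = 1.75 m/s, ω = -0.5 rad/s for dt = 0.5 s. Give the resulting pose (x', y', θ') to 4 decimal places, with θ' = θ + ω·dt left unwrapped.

θ' = 0.5236 + -0.5·0.5 = 0.2736
R = v/ω = 1.75/-0.5 = -3.5000
x' = 3.5 + -3.5000·(sin 0.2736 − sin 0.5236) = 4.3043
y' = 5 − -3.5000·(cos 0.2736 − cos 0.5236) = 5.3387

(4.3043, 5.3387, 0.2736)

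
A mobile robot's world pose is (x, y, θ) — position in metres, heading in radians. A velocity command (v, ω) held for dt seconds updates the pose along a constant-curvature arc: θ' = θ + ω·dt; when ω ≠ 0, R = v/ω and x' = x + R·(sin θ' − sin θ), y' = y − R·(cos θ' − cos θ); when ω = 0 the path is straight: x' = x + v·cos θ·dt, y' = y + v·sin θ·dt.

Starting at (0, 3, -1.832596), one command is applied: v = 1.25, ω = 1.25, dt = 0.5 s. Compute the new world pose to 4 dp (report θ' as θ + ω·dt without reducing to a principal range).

θ' = -1.8326 + 1.25·0.5 = -1.2076
R = v/ω = 1.25/1.25 = 1.0000
x' = 0 + 1.0000·(sin -1.2076 − sin -1.8326) = 0.0312
y' = 3 − 1.0000·(cos -1.2076 − cos -1.8326) = 2.3859

(0.0312, 2.3859, -1.2076)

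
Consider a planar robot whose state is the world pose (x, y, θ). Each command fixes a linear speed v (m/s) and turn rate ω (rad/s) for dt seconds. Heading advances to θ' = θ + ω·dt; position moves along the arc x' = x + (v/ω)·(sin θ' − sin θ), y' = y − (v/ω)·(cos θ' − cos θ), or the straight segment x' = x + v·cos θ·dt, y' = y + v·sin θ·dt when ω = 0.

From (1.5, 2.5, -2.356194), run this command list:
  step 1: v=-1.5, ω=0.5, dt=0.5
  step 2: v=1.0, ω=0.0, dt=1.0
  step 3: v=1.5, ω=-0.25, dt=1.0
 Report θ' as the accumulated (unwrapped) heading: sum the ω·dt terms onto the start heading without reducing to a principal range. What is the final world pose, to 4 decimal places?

(0.5309, 1.0492, -2.3562)

step 1: θ'=-2.1062 (R=-3.0000) → pose (1.9589, 3.0908, -2.1062)
step 2: θ'=-2.1062 (straight) → pose (1.4487, 2.2307, -2.1062)
step 3: θ'=-2.3562 (R=-6.0000) → pose (0.5309, 1.0492, -2.3562)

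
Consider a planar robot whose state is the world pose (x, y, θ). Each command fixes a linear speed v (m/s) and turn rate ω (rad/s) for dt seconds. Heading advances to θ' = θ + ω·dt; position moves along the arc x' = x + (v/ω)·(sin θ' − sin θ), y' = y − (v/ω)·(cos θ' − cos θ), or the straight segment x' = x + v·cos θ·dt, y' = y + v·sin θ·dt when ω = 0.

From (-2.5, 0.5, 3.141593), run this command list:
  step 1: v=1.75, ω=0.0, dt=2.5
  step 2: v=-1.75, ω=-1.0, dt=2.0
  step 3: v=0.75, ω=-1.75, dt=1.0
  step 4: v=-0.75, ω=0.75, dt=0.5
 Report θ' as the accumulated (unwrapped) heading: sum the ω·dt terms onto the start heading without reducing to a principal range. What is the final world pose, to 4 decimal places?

step 1: θ'=3.1416 (straight) → pose (-6.8750, 0.5000, 3.1416)
step 2: θ'=1.1416 (R=1.7500) → pose (-5.2837, -1.9783, 1.1416)
step 3: θ'=-0.6084 (R=-0.4286) → pose (-4.6491, -1.8049, -0.6084)
step 4: θ'=-0.2334 (R=-1.0000) → pose (-4.9893, -1.6526, -0.2334)

(-4.9893, -1.6526, -0.2334)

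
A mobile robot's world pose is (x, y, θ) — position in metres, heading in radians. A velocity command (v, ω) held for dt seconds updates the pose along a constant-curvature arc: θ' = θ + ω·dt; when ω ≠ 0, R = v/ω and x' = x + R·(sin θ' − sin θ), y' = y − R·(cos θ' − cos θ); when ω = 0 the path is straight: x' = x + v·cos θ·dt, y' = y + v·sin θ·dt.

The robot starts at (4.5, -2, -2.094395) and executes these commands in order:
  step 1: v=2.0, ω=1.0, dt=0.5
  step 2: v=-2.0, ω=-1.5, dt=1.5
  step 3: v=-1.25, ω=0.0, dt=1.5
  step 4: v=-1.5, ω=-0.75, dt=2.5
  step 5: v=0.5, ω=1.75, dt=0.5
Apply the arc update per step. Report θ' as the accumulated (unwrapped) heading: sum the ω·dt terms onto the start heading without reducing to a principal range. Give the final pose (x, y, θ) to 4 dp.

(7.7647, -6.1915, -4.8444)

step 1: θ'=-1.5944 (R=2.0000) → pose (4.2326, -2.9528, -1.5944)
step 2: θ'=-3.8444 (R=1.3333) → pose (6.4274, -1.9669, -3.8444)
step 3: θ'=-3.8444 (straight) → pose (7.8581, -3.1788, -3.8444)
step 4: θ'=-5.7194 (R=2.0000) → pose (7.6341, -6.3954, -5.7194)
step 5: θ'=-4.8444 (R=0.2857) → pose (7.7647, -6.1915, -4.8444)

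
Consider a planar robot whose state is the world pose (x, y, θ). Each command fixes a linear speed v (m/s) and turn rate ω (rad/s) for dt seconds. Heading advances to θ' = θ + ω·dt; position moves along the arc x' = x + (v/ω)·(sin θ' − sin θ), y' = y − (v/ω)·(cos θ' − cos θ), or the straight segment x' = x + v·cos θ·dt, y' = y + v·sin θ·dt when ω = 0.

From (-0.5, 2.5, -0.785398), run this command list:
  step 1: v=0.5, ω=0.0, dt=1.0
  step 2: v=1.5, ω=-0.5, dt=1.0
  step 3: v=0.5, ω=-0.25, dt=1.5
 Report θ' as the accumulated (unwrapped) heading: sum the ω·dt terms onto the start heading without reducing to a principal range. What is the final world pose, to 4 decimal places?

(0.6838, 0.1277, -1.6604)

step 1: θ'=-0.7854 (straight) → pose (-0.1464, 2.1464, -0.7854)
step 2: θ'=-1.2854 (R=-3.0000) → pose (0.6109, 0.8697, -1.2854)
step 3: θ'=-1.6604 (R=-2.0000) → pose (0.6838, 0.1277, -1.6604)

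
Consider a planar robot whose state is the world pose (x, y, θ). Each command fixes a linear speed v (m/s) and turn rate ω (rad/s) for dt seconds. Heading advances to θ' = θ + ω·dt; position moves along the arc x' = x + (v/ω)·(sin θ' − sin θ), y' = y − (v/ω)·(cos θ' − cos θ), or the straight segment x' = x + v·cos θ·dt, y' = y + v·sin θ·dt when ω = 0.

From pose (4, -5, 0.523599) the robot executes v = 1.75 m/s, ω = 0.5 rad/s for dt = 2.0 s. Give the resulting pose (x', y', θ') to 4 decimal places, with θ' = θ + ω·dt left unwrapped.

θ' = 0.5236 + 0.5·2.0 = 1.5236
R = v/ω = 1.75/0.5 = 3.5000
x' = 4 + 3.5000·(sin 1.5236 − sin 0.5236) = 5.7461
y' = -5 − 3.5000·(cos 1.5236 − cos 0.5236) = -2.1340

(5.7461, -2.1340, 1.5236)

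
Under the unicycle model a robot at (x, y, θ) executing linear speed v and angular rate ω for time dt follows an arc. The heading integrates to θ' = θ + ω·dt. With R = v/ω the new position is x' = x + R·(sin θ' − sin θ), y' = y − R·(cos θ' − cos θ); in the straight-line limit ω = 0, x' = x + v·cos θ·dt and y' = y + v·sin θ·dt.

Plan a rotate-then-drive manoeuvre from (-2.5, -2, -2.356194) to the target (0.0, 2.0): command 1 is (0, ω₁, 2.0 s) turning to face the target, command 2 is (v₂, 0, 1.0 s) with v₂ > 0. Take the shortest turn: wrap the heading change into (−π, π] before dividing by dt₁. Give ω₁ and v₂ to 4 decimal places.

ω₁ = -1.4574, v₂ = 4.7170

heading to target = atan2(2−-2, 0−-2.5) = 1.0122
Δθ = wrap(1.0122 − -2.3562) = -2.9148; ω₁ = Δθ/dt₁ = -1.4574
distance = √((0−-2.5)² + (2−-2)²) = 4.7170; v₂ = distance/dt₂ = 4.7170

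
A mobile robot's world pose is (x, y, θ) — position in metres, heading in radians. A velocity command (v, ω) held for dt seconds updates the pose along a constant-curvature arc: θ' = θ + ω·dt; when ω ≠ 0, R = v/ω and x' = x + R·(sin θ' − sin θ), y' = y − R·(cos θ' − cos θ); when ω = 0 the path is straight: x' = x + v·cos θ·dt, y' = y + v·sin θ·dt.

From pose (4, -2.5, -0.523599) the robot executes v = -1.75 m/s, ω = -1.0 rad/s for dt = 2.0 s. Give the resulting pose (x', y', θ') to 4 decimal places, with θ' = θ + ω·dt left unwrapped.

(3.8610, 0.4419, -2.5236)

θ' = -0.5236 + -1.0·2.0 = -2.5236
R = v/ω = -1.75/-1.0 = 1.7500
x' = 4 + 1.7500·(sin -2.5236 − sin -0.5236) = 3.8610
y' = -2.5 − 1.7500·(cos -2.5236 − cos -0.5236) = 0.4419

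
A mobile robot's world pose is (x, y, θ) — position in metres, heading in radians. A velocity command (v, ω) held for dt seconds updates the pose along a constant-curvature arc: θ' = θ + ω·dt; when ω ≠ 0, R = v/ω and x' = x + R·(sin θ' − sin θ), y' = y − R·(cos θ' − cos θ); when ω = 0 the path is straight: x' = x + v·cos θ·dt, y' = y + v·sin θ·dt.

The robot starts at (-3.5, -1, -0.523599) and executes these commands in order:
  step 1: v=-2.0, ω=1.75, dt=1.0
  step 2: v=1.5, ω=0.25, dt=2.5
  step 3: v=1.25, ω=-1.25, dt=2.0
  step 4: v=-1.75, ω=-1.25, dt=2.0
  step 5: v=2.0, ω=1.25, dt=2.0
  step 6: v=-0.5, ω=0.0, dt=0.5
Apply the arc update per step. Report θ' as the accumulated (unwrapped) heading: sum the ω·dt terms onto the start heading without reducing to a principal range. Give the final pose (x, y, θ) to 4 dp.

step 1: θ'=1.2264 (R=-1.1429) → pose (-5.1472, -1.6039, 1.2264)
step 2: θ'=1.8514 (R=6.0000) → pose (-5.0295, 2.0835, 1.8514)
step 3: θ'=-0.6486 (R=-1.0000) → pose (-3.4646, 3.1574, -0.6486)
step 4: θ'=-3.1486 (R=1.4000) → pose (-2.6091, 5.6730, -3.1486)
step 5: θ'=-0.6486 (R=1.6000) → pose (-3.5868, 2.7980, -0.6486)
step 6: θ'=-0.6486 (straight) → pose (-3.7860, 2.9490, -0.6486)

(-3.7860, 2.9490, -0.6486)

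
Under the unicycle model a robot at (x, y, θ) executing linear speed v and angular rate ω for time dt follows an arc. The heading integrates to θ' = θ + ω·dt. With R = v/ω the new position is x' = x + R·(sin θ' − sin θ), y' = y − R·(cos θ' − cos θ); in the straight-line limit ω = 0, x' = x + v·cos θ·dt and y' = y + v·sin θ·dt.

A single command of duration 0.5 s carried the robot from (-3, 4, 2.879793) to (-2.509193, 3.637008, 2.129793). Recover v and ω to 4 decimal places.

Δθ = 2.129793 − 2.879793 = -0.750000
ω = Δθ/dt = -0.750000/0.5 = -1.5000
R = Δx/(sin θ' − sin θ) = 0.8333
v = R·ω = 0.8333·-1.5000 = -1.2500

v = -1.2500, ω = -1.5000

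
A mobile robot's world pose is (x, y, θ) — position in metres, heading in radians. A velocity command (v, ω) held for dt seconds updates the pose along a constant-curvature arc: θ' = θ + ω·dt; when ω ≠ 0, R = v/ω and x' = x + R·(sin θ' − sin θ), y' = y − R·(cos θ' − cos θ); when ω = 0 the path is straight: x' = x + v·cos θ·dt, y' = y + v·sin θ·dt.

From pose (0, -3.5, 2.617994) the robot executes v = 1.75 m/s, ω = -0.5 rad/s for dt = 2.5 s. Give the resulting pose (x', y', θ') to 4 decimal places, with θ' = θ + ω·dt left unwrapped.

θ' = 2.6180 + -0.5·2.5 = 1.3680
R = v/ω = 1.75/-0.5 = -3.5000
x' = 0 + -3.5000·(sin 1.3680 − sin 2.6180) = -1.6783
y' = -3.5 − -3.5000·(cos 1.3680 − cos 2.6180) = 0.2360

(-1.6783, 0.2360, 1.3680)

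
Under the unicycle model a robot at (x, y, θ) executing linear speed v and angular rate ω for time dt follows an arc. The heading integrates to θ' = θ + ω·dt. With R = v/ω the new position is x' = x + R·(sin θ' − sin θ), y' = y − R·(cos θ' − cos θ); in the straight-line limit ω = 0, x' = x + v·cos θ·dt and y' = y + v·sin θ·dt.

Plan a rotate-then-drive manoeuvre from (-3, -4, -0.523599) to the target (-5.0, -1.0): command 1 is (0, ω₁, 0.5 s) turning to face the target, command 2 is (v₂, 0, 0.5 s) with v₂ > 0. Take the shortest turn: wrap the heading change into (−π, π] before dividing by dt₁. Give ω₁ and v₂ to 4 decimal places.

heading to target = atan2(-1−-4, -5−-3) = 2.1588
Δθ = wrap(2.1588 − -0.5236) = 2.6824; ω₁ = Δθ/dt₁ = 5.3648
distance = √((-5−-3)² + (-1−-4)²) = 3.6056; v₂ = distance/dt₂ = 7.2111

ω₁ = 5.3648, v₂ = 7.2111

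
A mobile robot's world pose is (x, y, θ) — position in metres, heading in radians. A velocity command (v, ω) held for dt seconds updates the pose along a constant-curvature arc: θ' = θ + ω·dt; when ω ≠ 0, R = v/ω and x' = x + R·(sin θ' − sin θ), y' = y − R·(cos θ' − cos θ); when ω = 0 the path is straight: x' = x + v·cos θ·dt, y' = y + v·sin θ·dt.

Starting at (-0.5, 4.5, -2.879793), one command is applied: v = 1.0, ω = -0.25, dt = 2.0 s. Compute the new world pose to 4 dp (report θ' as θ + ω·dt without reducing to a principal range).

(-2.4791, 4.4766, -3.3798)

θ' = -2.8798 + -0.25·2.0 = -3.3798
R = v/ω = 1.0/-0.25 = -4.0000
x' = -0.5 + -4.0000·(sin -3.3798 − sin -2.8798) = -2.4791
y' = 4.5 − -4.0000·(cos -3.3798 − cos -2.8798) = 4.4766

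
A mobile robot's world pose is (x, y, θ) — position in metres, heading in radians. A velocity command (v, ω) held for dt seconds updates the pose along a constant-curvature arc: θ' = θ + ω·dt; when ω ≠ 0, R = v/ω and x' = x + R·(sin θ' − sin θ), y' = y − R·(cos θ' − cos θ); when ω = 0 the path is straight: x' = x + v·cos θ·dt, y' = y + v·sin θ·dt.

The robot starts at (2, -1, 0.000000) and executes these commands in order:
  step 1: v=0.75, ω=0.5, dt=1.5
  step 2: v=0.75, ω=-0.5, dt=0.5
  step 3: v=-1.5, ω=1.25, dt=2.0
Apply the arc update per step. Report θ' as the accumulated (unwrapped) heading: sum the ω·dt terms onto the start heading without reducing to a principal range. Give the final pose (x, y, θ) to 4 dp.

step 1: θ'=0.7500 (R=1.5000) → pose (3.0225, -0.5975, 0.7500)
step 2: θ'=0.5000 (R=-1.5000) → pose (3.3258, -0.3787, 0.5000)
step 3: θ'=3.0000 (R=-1.2000) → pose (3.7317, -2.6198, 3.0000)

(3.7317, -2.6198, 3.0000)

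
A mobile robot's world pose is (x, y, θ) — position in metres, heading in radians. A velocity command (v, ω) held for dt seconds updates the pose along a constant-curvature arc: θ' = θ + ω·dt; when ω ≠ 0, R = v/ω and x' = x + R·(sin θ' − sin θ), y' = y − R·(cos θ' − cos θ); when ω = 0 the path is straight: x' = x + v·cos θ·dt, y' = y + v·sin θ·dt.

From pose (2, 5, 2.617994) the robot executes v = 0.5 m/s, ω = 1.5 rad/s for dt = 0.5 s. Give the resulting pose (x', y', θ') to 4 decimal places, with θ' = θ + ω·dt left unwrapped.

(1.7585, 5.0362, 3.3680)

θ' = 2.6180 + 1.5·0.5 = 3.3680
R = v/ω = 0.5/1.5 = 0.3333
x' = 2 + 0.3333·(sin 3.3680 − sin 2.6180) = 1.7585
y' = 5 − 0.3333·(cos 3.3680 − cos 2.6180) = 5.0362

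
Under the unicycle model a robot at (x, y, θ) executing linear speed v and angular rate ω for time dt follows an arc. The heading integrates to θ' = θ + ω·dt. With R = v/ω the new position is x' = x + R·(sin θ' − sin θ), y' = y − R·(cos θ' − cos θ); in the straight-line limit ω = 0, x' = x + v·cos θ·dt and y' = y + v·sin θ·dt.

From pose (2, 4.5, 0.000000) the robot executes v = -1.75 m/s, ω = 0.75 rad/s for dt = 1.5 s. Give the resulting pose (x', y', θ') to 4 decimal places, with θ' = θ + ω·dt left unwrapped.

(-0.1053, 3.1727, 1.1250)

θ' = 0.0000 + 0.75·1.5 = 1.1250
R = v/ω = -1.75/0.75 = -2.3333
x' = 2 + -2.3333·(sin 1.1250 − sin 0.0000) = -0.1053
y' = 4.5 − -2.3333·(cos 1.1250 − cos 0.0000) = 3.1727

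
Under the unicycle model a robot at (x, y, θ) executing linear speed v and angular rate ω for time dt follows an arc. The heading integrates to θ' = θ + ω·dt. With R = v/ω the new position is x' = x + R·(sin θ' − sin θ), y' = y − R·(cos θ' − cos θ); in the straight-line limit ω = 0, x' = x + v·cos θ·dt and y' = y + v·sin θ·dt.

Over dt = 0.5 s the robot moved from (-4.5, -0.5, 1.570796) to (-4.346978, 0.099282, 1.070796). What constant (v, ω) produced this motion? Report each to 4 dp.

Δθ = 1.070796 − 1.570796 = -0.500000
ω = Δθ/dt = -0.500000/0.5 = -1.0000
R = −Δy/(cos θ' − cos θ) = -1.2500
v = R·ω = -1.2500·-1.0000 = 1.2500

v = 1.2500, ω = -1.0000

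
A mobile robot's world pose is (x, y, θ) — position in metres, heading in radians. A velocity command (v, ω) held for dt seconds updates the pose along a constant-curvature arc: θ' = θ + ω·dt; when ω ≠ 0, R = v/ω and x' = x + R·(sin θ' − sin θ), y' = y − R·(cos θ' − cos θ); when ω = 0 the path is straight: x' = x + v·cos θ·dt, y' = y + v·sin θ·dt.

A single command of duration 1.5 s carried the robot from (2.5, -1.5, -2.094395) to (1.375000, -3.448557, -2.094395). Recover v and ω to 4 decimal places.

v = 1.5000, ω = 0.0000

Δθ = -2.094395 − -2.094395 = 0.000000
ω = Δθ/dt = 0.000000/1.5 = 0.0000
ω = 0 → v = (Δx·cos θ + Δy·sin θ)/dt = 1.5000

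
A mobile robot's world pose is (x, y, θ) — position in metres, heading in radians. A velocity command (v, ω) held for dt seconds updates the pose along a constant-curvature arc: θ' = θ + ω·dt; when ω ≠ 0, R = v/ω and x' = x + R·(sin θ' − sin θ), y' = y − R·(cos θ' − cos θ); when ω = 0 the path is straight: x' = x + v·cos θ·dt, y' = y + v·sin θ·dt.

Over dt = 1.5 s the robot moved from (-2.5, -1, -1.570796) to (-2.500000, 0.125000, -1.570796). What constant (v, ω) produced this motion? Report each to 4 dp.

v = -0.7500, ω = 0.0000

Δθ = -1.570796 − -1.570796 = 0.000000
ω = Δθ/dt = 0.000000/1.5 = 0.0000
ω = 0 → v = (Δx·cos θ + Δy·sin θ)/dt = -0.7500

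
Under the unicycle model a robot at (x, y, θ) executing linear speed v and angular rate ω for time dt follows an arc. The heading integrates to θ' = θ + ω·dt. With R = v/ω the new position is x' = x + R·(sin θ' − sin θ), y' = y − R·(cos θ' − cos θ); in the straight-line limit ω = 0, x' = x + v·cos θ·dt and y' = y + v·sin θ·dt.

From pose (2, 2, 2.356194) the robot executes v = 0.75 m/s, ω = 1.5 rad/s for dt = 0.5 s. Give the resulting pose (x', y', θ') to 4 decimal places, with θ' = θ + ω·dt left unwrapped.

(1.6641, 2.1461, 3.1062)

θ' = 2.3562 + 1.5·0.5 = 3.1062
R = v/ω = 0.75/1.5 = 0.5000
x' = 2 + 0.5000·(sin 3.1062 − sin 2.3562) = 1.6641
y' = 2 − 0.5000·(cos 3.1062 − cos 2.3562) = 2.1461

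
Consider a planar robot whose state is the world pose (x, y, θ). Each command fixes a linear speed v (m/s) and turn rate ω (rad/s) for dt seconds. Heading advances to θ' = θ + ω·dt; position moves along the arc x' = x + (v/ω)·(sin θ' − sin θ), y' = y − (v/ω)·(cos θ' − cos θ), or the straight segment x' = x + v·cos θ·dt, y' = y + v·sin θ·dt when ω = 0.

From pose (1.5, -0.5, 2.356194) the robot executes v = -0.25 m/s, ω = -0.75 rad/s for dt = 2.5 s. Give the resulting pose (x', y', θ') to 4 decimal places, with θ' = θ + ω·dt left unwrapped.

(1.4186, -1.0312, 0.4812)

θ' = 2.3562 + -0.75·2.5 = 0.4812
R = v/ω = -0.25/-0.75 = 0.3333
x' = 1.5 + 0.3333·(sin 0.4812 − sin 2.3562) = 1.4186
y' = -0.5 − 0.3333·(cos 0.4812 − cos 2.3562) = -1.0312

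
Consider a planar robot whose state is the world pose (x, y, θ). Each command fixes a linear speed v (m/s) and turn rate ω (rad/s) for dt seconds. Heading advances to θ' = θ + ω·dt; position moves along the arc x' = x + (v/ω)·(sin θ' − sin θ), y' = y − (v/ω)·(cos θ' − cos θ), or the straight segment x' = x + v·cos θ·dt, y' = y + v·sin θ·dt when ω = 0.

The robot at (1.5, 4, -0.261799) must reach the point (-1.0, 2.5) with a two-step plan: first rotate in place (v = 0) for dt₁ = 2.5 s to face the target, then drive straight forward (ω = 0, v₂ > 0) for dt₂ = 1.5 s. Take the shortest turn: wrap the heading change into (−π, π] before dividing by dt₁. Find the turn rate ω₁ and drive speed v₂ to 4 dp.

heading to target = atan2(2.5−4, -1−1.5) = -2.6012
Δθ = wrap(-2.6012 − -0.2618) = -2.3394; ω₁ = Δθ/dt₁ = -0.9357
distance = √((-1−1.5)² + (2.5−4)²) = 2.9155; v₂ = distance/dt₂ = 1.9437

ω₁ = -0.9357, v₂ = 1.9437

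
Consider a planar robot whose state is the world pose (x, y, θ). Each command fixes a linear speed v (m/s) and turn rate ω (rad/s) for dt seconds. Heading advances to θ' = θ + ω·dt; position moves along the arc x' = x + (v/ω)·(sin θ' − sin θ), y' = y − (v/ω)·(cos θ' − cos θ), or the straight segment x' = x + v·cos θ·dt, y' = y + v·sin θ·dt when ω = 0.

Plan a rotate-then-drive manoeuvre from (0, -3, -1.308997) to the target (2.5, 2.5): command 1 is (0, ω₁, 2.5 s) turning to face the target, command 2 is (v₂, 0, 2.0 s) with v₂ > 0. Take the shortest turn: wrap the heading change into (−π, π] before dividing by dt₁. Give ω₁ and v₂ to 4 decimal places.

ω₁ = 0.9813, v₂ = 3.0208

heading to target = atan2(2.5−-3, 2.5−0) = 1.1442
Δθ = wrap(1.1442 − -1.3090) = 2.4532; ω₁ = Δθ/dt₁ = 0.9813
distance = √((2.5−0)² + (2.5−-3)²) = 6.0415; v₂ = distance/dt₂ = 3.0208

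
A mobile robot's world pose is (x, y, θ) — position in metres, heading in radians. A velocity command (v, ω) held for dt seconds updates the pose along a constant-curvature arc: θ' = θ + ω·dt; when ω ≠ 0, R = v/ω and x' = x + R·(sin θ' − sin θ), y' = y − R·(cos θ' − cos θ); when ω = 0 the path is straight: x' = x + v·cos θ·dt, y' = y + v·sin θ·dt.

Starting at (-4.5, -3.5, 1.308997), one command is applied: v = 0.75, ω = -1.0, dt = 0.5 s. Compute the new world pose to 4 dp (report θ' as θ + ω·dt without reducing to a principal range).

(-4.3183, -3.1764, 0.8090)

θ' = 1.3090 + -1.0·0.5 = 0.8090
R = v/ω = 0.75/-1.0 = -0.7500
x' = -4.5 + -0.7500·(sin 0.8090 − sin 1.3090) = -4.3183
y' = -3.5 − -0.7500·(cos 0.8090 − cos 1.3090) = -3.1764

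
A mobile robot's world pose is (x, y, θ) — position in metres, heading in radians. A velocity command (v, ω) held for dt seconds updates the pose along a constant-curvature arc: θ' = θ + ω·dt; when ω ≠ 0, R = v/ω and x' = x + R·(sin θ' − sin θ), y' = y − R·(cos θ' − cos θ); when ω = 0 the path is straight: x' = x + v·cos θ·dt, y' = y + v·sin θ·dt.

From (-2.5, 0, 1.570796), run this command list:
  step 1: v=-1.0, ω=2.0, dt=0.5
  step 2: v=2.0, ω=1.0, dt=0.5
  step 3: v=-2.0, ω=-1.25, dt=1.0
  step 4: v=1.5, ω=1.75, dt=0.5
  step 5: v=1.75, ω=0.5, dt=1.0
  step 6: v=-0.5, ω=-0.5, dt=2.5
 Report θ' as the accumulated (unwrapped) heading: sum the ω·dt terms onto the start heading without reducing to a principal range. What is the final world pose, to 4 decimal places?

(-2.9472, -1.0429, 1.9458)

step 1: θ'=2.5708 (R=-0.5000) → pose (-2.2702, -0.4207, 2.5708)
step 2: θ'=3.0708 (R=2.0000) → pose (-3.2093, -0.1087, 3.0708)
step 3: θ'=1.8208 (R=1.6000) → pose (-1.7722, -1.3088, 1.8208)
step 4: θ'=2.6958 (R=0.8571) → pose (-2.2331, -0.7475, 2.6958)
step 5: θ'=3.1958 (R=3.5000) → pose (-3.9319, -0.4106, 3.1958)
step 6: θ'=1.9458 (R=1.0000) → pose (-2.9472, -1.0429, 1.9458)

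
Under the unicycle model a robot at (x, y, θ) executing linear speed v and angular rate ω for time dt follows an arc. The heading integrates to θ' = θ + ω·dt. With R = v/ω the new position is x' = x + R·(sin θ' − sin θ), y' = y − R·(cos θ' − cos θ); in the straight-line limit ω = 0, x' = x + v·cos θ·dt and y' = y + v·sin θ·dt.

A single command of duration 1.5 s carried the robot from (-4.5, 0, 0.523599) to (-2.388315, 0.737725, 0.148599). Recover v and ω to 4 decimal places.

v = 1.5000, ω = -0.2500

Δθ = 0.148599 − 0.523599 = -0.375000
ω = Δθ/dt = -0.375000/1.5 = -0.2500
R = Δx/(sin θ' − sin θ) = -6.0000
v = R·ω = -6.0000·-0.2500 = 1.5000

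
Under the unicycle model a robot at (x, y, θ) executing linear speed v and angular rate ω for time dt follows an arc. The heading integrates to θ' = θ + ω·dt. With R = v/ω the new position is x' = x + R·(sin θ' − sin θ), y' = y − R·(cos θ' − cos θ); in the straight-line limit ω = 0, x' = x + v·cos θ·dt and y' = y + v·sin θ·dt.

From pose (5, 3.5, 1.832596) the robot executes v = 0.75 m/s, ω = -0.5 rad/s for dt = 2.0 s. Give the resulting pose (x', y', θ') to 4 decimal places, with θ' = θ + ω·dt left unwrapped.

θ' = 1.8326 + -0.5·2.0 = 0.8326
R = v/ω = 0.75/-0.5 = -1.5000
x' = 5 + -1.5000·(sin 0.8326 − sin 1.8326) = 5.3394
y' = 3.5 − -1.5000·(cos 0.8326 − cos 1.8326) = 4.8977

(5.3394, 4.8977, 0.8326)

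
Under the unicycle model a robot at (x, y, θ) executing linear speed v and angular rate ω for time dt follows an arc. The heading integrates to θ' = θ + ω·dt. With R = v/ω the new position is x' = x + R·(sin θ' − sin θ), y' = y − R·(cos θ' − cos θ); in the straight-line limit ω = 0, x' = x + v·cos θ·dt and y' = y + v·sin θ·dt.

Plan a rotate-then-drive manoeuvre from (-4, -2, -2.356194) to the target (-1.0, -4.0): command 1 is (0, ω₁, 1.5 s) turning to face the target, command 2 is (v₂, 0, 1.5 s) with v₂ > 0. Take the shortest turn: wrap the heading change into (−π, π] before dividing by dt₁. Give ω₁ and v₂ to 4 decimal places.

ω₁ = 1.1788, v₂ = 2.4037

heading to target = atan2(-4−-2, -1−-4) = -0.5880
Δθ = wrap(-0.5880 − -2.3562) = 1.7682; ω₁ = Δθ/dt₁ = 1.1788
distance = √((-1−-4)² + (-4−-2)²) = 3.6056; v₂ = distance/dt₂ = 2.4037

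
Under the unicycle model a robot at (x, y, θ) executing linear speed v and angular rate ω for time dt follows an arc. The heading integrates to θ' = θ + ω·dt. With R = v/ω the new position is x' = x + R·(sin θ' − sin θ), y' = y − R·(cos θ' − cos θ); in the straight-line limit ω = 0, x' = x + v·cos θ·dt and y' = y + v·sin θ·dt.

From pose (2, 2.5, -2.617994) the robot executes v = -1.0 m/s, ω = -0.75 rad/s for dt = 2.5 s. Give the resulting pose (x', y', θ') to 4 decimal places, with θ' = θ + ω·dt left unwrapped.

(3.9680, 1.6355, -4.4930)

θ' = -2.6180 + -0.75·2.5 = -4.4930
R = v/ω = -1.0/-0.75 = 1.3333
x' = 2 + 1.3333·(sin -4.4930 − sin -2.6180) = 3.9680
y' = 2.5 − 1.3333·(cos -4.4930 − cos -2.6180) = 1.6355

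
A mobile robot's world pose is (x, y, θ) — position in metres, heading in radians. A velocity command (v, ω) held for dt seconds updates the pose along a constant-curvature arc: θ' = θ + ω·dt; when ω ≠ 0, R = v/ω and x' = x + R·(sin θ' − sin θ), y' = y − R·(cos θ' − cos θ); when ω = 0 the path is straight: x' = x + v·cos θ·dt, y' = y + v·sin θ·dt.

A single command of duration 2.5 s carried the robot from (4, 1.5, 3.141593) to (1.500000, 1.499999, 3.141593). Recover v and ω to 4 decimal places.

v = 1.0000, ω = 0.0000

Δθ = 3.141593 − 3.141593 = 0.000000
ω = Δθ/dt = 0.000000/2.5 = 0.0000
ω = 0 → v = (Δx·cos θ + Δy·sin θ)/dt = 1.0000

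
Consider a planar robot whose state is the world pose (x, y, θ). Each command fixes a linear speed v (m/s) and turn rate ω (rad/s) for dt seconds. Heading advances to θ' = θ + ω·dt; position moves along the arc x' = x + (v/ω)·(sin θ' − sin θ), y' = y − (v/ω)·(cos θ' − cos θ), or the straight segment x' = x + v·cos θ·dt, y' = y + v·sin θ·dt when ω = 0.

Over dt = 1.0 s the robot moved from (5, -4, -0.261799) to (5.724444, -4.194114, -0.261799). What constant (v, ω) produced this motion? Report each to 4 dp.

v = 0.7500, ω = 0.0000

Δθ = -0.261799 − -0.261799 = 0.000000
ω = Δθ/dt = 0.000000/1.0 = 0.0000
ω = 0 → v = (Δx·cos θ + Δy·sin θ)/dt = 0.7500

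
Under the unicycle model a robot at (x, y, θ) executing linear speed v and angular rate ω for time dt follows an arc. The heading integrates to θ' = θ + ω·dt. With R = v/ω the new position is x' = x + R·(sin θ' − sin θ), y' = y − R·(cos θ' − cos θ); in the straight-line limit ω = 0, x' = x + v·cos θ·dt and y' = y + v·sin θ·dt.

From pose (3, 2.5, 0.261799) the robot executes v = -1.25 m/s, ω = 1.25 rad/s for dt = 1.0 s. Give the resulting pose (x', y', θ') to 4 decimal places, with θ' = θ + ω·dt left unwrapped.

(2.2606, 1.5930, 1.5118)

θ' = 0.2618 + 1.25·1.0 = 1.5118
R = v/ω = -1.25/1.25 = -1.0000
x' = 3 + -1.0000·(sin 1.5118 − sin 0.2618) = 2.2606
y' = 2.5 − -1.0000·(cos 1.5118 − cos 0.2618) = 1.5930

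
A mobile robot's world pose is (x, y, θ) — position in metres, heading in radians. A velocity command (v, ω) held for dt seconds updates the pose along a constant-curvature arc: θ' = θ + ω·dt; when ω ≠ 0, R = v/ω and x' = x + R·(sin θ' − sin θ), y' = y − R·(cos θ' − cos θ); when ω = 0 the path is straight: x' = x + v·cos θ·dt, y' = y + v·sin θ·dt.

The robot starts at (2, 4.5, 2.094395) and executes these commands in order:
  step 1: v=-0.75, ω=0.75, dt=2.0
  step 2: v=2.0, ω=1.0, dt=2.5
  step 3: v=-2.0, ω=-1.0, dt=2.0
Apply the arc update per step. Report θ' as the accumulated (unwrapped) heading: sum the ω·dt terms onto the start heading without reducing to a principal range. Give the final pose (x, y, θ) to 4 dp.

step 1: θ'=3.5944 (R=-1.0000) → pose (3.3035, 4.1008, 3.5944)
step 2: θ'=6.0944 (R=2.0000) → pose (3.8031, 0.3379, 6.0944)
step 3: θ'=4.0944 (R=2.0000) → pose (2.5484, 3.4611, 4.0944)

(2.5484, 3.4611, 4.0944)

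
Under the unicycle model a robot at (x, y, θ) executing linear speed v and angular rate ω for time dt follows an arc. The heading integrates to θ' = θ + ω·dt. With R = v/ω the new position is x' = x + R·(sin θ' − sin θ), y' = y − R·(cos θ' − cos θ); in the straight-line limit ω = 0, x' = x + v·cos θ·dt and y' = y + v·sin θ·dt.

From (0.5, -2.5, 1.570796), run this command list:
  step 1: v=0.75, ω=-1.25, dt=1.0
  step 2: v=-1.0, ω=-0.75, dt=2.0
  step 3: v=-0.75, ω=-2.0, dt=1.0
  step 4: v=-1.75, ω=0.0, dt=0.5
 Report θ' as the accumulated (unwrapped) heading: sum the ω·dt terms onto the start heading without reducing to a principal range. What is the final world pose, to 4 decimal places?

step 1: θ'=0.3208 (R=-0.6000) → pose (0.9108, -1.9306, 0.3208)
step 2: θ'=-1.1792 (R=1.3333) → pose (-0.7420, -1.1742, -1.1792)
step 3: θ'=-3.1792 (R=0.3750) → pose (-0.3813, -0.6563, -3.1792)
step 4: θ'=-3.1792 (straight) → pose (0.4931, -0.6892, -3.1792)

(0.4931, -0.6892, -3.1792)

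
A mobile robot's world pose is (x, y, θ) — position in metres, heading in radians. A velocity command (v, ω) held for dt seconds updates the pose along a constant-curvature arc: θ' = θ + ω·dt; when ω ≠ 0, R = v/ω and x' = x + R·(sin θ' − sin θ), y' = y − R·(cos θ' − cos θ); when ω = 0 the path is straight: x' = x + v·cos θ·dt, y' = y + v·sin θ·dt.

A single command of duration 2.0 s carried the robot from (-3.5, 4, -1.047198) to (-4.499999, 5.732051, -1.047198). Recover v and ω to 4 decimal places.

v = -1.0000, ω = 0.0000

Δθ = -1.047198 − -1.047198 = 0.000000
ω = Δθ/dt = 0.000000/2.0 = 0.0000
ω = 0 → v = (Δx·cos θ + Δy·sin θ)/dt = -1.0000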